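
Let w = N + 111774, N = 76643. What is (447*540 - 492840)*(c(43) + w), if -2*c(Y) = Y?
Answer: -47373932430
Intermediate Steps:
c(Y) = -Y/2
w = 188417 (w = 76643 + 111774 = 188417)
(447*540 - 492840)*(c(43) + w) = (447*540 - 492840)*(-½*43 + 188417) = (241380 - 492840)*(-43/2 + 188417) = -251460*376791/2 = -47373932430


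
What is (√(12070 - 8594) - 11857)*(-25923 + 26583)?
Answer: -7825620 + 1320*√869 ≈ -7.7867e+6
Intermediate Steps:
(√(12070 - 8594) - 11857)*(-25923 + 26583) = (√3476 - 11857)*660 = (2*√869 - 11857)*660 = (-11857 + 2*√869)*660 = -7825620 + 1320*√869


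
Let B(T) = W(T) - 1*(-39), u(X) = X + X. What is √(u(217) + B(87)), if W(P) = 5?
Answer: √478 ≈ 21.863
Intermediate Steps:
u(X) = 2*X
B(T) = 44 (B(T) = 5 - 1*(-39) = 5 + 39 = 44)
√(u(217) + B(87)) = √(2*217 + 44) = √(434 + 44) = √478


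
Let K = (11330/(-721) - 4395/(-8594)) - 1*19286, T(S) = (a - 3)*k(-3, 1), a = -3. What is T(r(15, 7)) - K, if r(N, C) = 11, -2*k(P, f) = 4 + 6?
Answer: 1162926503/60158 ≈ 19331.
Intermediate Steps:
k(P, f) = -5 (k(P, f) = -(4 + 6)/2 = -½*10 = -5)
T(S) = 30 (T(S) = (-3 - 3)*(-5) = -6*(-5) = 30)
K = -1161121763/60158 (K = (11330*(-1/721) - 4395*(-1/8594)) - 19286 = (-110/7 + 4395/8594) - 19286 = -914575/60158 - 19286 = -1161121763/60158 ≈ -19301.)
T(r(15, 7)) - K = 30 - 1*(-1161121763/60158) = 30 + 1161121763/60158 = 1162926503/60158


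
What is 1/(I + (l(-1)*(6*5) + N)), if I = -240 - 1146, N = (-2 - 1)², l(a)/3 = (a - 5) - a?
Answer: -1/1827 ≈ -0.00054735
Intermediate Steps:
l(a) = -15 (l(a) = 3*((a - 5) - a) = 3*((-5 + a) - a) = 3*(-5) = -15)
N = 9 (N = (-3)² = 9)
I = -1386
1/(I + (l(-1)*(6*5) + N)) = 1/(-1386 + (-90*5 + 9)) = 1/(-1386 + (-15*30 + 9)) = 1/(-1386 + (-450 + 9)) = 1/(-1386 - 441) = 1/(-1827) = -1/1827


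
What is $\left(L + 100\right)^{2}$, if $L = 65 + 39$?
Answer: $41616$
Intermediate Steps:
$L = 104$
$\left(L + 100\right)^{2} = \left(104 + 100\right)^{2} = 204^{2} = 41616$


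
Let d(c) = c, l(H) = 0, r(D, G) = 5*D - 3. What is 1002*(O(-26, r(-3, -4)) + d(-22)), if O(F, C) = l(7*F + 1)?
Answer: -22044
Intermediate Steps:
r(D, G) = -3 + 5*D
O(F, C) = 0
1002*(O(-26, r(-3, -4)) + d(-22)) = 1002*(0 - 22) = 1002*(-22) = -22044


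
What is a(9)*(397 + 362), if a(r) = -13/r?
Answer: -3289/3 ≈ -1096.3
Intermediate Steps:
a(9)*(397 + 362) = (-13/9)*(397 + 362) = -13*1/9*759 = -13/9*759 = -3289/3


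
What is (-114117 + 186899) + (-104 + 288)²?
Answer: 106638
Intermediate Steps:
(-114117 + 186899) + (-104 + 288)² = 72782 + 184² = 72782 + 33856 = 106638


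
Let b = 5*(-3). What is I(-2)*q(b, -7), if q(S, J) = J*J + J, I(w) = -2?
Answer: -84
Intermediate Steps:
b = -15
q(S, J) = J + J² (q(S, J) = J² + J = J + J²)
I(-2)*q(b, -7) = -(-14)*(1 - 7) = -(-14)*(-6) = -2*42 = -84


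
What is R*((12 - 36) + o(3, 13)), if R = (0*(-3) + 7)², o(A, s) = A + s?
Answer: -392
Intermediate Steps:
R = 49 (R = (0 + 7)² = 7² = 49)
R*((12 - 36) + o(3, 13)) = 49*((12 - 36) + (3 + 13)) = 49*(-24 + 16) = 49*(-8) = -392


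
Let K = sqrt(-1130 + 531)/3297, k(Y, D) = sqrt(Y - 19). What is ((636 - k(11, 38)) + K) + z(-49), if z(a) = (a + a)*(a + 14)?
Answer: 4066 - 2*I*sqrt(2) + I*sqrt(599)/3297 ≈ 4066.0 - 2.821*I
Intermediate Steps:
k(Y, D) = sqrt(-19 + Y)
z(a) = 2*a*(14 + a) (z(a) = (2*a)*(14 + a) = 2*a*(14 + a))
K = I*sqrt(599)/3297 (K = sqrt(-599)*(1/3297) = (I*sqrt(599))*(1/3297) = I*sqrt(599)/3297 ≈ 0.0074233*I)
((636 - k(11, 38)) + K) + z(-49) = ((636 - sqrt(-19 + 11)) + I*sqrt(599)/3297) + 2*(-49)*(14 - 49) = ((636 - sqrt(-8)) + I*sqrt(599)/3297) + 2*(-49)*(-35) = ((636 - 2*I*sqrt(2)) + I*sqrt(599)/3297) + 3430 = (636 - 2*I*sqrt(2) + I*sqrt(599)/3297) + 3430 = 4066 - 2*I*sqrt(2) + I*sqrt(599)/3297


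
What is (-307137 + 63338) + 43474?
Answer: -200325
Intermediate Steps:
(-307137 + 63338) + 43474 = -243799 + 43474 = -200325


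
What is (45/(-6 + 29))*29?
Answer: 1305/23 ≈ 56.739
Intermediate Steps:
(45/(-6 + 29))*29 = (45/23)*29 = 1305/23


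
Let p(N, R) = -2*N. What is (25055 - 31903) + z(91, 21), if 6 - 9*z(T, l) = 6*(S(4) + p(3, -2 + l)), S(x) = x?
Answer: -6846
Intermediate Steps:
z(T, l) = 2 (z(T, l) = ⅔ - 2*(4 - 2*3)/3 = ⅔ - 2*(4 - 6)/3 = ⅔ - 2*(-2)/3 = ⅔ - ⅑*(-12) = ⅔ + 4/3 = 2)
(25055 - 31903) + z(91, 21) = (25055 - 31903) + 2 = -6848 + 2 = -6846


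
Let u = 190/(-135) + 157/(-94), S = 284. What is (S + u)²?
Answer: 508341906361/6441444 ≈ 78917.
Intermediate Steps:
u = -7811/2538 (u = 190*(-1/135) + 157*(-1/94) = -38/27 - 157/94 = -7811/2538 ≈ -3.0776)
(S + u)² = (284 - 7811/2538)² = (712981/2538)² = 508341906361/6441444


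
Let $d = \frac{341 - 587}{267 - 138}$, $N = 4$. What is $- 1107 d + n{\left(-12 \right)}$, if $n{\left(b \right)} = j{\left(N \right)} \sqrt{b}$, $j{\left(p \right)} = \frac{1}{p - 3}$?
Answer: $\frac{90774}{43} + 2 i \sqrt{3} \approx 2111.0 + 3.4641 i$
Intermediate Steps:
$j{\left(p \right)} = \frac{1}{-3 + p}$
$d = - \frac{82}{43}$ ($d = - \frac{246}{129} = \left(-246\right) \frac{1}{129} = - \frac{82}{43} \approx -1.907$)
$n{\left(b \right)} = \sqrt{b}$ ($n{\left(b \right)} = \frac{\sqrt{b}}{-3 + 4} = \frac{\sqrt{b}}{1} = 1 \sqrt{b} = \sqrt{b}$)
$- 1107 d + n{\left(-12 \right)} = \left(-1107\right) \left(- \frac{82}{43}\right) + \sqrt{-12} = \frac{90774}{43} + 2 i \sqrt{3}$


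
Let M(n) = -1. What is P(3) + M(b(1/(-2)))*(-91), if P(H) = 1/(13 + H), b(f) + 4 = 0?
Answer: 1457/16 ≈ 91.063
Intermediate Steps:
b(f) = -4 (b(f) = -4 + 0 = -4)
P(3) + M(b(1/(-2)))*(-91) = 1/(13 + 3) - 1*(-91) = 1/16 + 91 = 1457/16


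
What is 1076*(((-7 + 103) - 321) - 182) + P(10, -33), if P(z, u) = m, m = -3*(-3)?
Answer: -437923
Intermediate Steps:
m = 9
P(z, u) = 9
1076*(((-7 + 103) - 321) - 182) + P(10, -33) = 1076*(((-7 + 103) - 321) - 182) + 9 = 1076*((96 - 321) - 182) + 9 = 1076*(-225 - 182) + 9 = 1076*(-407) + 9 = -437932 + 9 = -437923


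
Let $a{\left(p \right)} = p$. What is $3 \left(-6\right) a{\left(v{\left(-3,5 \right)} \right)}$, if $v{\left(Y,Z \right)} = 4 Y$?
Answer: $216$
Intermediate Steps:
$3 \left(-6\right) a{\left(v{\left(-3,5 \right)} \right)} = 3 \left(-6\right) 4 \left(-3\right) = \left(-18\right) \left(-12\right) = 216$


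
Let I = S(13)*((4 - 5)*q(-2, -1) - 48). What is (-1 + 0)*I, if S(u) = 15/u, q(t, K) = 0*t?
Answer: 720/13 ≈ 55.385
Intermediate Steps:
q(t, K) = 0
I = -720/13 (I = (15/13)*((4 - 5)*0 - 48) = (15*(1/13))*(-1*0 - 48) = 15*(0 - 48)/13 = (15/13)*(-48) = -720/13 ≈ -55.385)
(-1 + 0)*I = (-1 + 0)*(-720/13) = -1*(-720/13) = 720/13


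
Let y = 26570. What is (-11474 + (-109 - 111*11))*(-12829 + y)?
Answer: -175939764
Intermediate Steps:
(-11474 + (-109 - 111*11))*(-12829 + y) = (-11474 + (-109 - 111*11))*(-12829 + 26570) = (-11474 + (-109 - 1221))*13741 = (-11474 - 1330)*13741 = -12804*13741 = -175939764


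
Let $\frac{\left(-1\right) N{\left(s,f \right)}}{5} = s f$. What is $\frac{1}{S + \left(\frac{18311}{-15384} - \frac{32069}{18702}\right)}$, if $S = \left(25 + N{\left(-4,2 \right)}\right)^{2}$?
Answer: $\frac{47951928}{202457595497} \approx 0.00023685$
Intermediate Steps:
$N{\left(s,f \right)} = - 5 f s$ ($N{\left(s,f \right)} = - 5 s f = - 5 f s$)
$S = 4225$ ($S = \left(25 - 10 \left(-4\right)\right)^{2} = \left(25 + 40\right)^{2} = 65^{2} = 4225$)
$\frac{1}{S + \left(\frac{18311}{-15384} - \frac{32069}{18702}\right)} = \frac{1}{4225 + \left(\frac{18311}{-15384} - \frac{32069}{18702}\right)} = \frac{1}{4225 + \left(18311 \left(- \frac{1}{15384}\right) - \frac{32069}{18702}\right)} = \frac{1}{4225 - \frac{139300303}{47951928}} = \frac{1}{\frac{202457595497}{47951928}} = \frac{47951928}{202457595497}$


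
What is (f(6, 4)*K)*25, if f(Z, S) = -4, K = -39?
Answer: 3900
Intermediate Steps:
(f(6, 4)*K)*25 = -4*(-39)*25 = 156*25 = 3900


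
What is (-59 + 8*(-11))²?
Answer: 21609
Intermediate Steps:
(-59 + 8*(-11))² = (-59 - 88)² = (-147)² = 21609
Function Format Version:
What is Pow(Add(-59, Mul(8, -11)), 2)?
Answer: 21609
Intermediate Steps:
Pow(Add(-59, Mul(8, -11)), 2) = Pow(Add(-59, -88), 2) = Pow(-147, 2) = 21609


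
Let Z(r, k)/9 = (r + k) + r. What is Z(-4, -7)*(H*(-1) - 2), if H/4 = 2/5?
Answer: 486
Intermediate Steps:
H = 8/5 (H = 4*(2/5) = 4*(2*(⅕)) = 4*(⅖) = 8/5 ≈ 1.6000)
Z(r, k) = 9*k + 18*r (Z(r, k) = 9*((r + k) + r) = 9*((k + r) + r) = 9*(k + 2*r) = 9*k + 18*r)
Z(-4, -7)*(H*(-1) - 2) = (9*(-7) + 18*(-4))*((8/5)*(-1) - 2) = (-63 - 72)*(-8/5 - 2) = -135*(-18/5) = 486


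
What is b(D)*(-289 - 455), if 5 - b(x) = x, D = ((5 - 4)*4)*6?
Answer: 14136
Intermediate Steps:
D = 24 (D = (1*4)*6 = 4*6 = 24)
b(x) = 5 - x
b(D)*(-289 - 455) = (5 - 1*24)*(-289 - 455) = (5 - 24)*(-744) = -19*(-744) = 14136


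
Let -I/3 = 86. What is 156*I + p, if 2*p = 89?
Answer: -80407/2 ≈ -40204.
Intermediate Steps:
I = -258 (I = -3*86 = -258)
p = 89/2 (p = (½)*89 = 89/2 ≈ 44.500)
156*I + p = 156*(-258) + 89/2 = -40248 + 89/2 = -80407/2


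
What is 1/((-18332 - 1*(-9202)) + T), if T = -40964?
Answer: -1/50094 ≈ -1.9962e-5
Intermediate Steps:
1/((-18332 - 1*(-9202)) + T) = 1/((-18332 - 1*(-9202)) - 40964) = 1/((-18332 + 9202) - 40964) = 1/(-9130 - 40964) = 1/(-50094) = -1/50094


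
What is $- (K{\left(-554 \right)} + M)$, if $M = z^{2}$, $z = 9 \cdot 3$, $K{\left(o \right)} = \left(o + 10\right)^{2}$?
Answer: $-296665$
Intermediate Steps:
$K{\left(o \right)} = \left(10 + o\right)^{2}$
$z = 27$
$M = 729$ ($M = 27^{2} = 729$)
$- (K{\left(-554 \right)} + M) = - (\left(10 - 554\right)^{2} + 729) = - (\left(-544\right)^{2} + 729) = - (295936 + 729) = \left(-1\right) 296665 = -296665$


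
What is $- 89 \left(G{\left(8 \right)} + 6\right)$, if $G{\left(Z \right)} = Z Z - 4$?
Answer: $-5874$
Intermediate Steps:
$G{\left(Z \right)} = -4 + Z^{2}$ ($G{\left(Z \right)} = Z^{2} - 4 = -4 + Z^{2}$)
$- 89 \left(G{\left(8 \right)} + 6\right) = - 89 \left(\left(-4 + 8^{2}\right) + 6\right) = - 89 \left(\left(-4 + 64\right) + 6\right) = - 89 \left(60 + 6\right) = \left(-89\right) 66 = -5874$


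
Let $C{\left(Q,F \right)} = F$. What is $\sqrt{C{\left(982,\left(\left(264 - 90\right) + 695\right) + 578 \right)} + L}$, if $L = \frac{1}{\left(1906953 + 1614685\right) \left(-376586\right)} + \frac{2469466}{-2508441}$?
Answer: $\frac{\sqrt{4000723281836710604197290723676776056229}}{1663346685111186894} \approx 38.026$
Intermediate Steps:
$L = - \frac{3275004742067226929}{3326693370222373788}$ ($L = \frac{1}{3521638} \left(- \frac{1}{376586}\right) + 2469466 \left(- \frac{1}{2508441}\right) = \frac{1}{3521638} \left(- \frac{1}{376586}\right) - \frac{2469466}{2508441} = - \frac{1}{1326199567868} - \frac{2469466}{2508441} = - \frac{3275004742067226929}{3326693370222373788} \approx -0.98446$)
$\sqrt{C{\left(982,\left(\left(264 - 90\right) + 695\right) + 578 \right)} + L} = \sqrt{\left(\left(\left(264 - 90\right) + 695\right) + 578\right) - \frac{3275004742067226929}{3326693370222373788}} = \sqrt{\left(\left(174 + 695\right) + 578\right) - \frac{3275004742067226929}{3326693370222373788}} = \sqrt{\left(869 + 578\right) - \frac{3275004742067226929}{3326693370222373788}} = \sqrt{1447 - \frac{3275004742067226929}{3326693370222373788}} = \sqrt{\frac{4810450301969707644307}{3326693370222373788}} = \frac{\sqrt{4000723281836710604197290723676776056229}}{1663346685111186894}$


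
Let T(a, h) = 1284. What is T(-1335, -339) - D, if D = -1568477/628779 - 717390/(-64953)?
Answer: 5787860811631/4537898043 ≈ 1275.4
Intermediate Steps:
D = 38800275581/4537898043 (D = -1568477*1/628779 - 717390*(-1/64953) = -1568477/628779 + 79710/7217 = 38800275581/4537898043 ≈ 8.5503)
T(-1335, -339) - D = 1284 - 1*38800275581/4537898043 = 1284 - 38800275581/4537898043 = 5787860811631/4537898043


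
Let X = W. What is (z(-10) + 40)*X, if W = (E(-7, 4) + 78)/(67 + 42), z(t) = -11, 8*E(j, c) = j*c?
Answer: 4321/218 ≈ 19.821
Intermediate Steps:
E(j, c) = c*j/8 (E(j, c) = (j*c)/8 = (c*j)/8 = c*j/8)
W = 149/218 (W = ((1/8)*4*(-7) + 78)/(67 + 42) = (-7/2 + 78)/109 = (149/2)*(1/109) = 149/218 ≈ 0.68349)
X = 149/218 ≈ 0.68349
(z(-10) + 40)*X = (-11 + 40)*(149/218) = 29*(149/218) = 4321/218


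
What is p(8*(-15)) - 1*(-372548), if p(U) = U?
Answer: 372428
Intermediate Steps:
p(8*(-15)) - 1*(-372548) = 8*(-15) - 1*(-372548) = -120 + 372548 = 372428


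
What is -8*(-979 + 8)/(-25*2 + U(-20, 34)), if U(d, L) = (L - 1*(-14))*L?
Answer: 3884/791 ≈ 4.9102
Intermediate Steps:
U(d, L) = L*(14 + L) (U(d, L) = (L + 14)*L = (14 + L)*L = L*(14 + L))
-8*(-979 + 8)/(-25*2 + U(-20, 34)) = -8*(-979 + 8)/(-25*2 + 34*(14 + 34)) = -(-7768)/(-50 + 34*48) = -(-7768)/(-50 + 1632) = -(-7768)/1582 = -8*(-971/1582) = 3884/791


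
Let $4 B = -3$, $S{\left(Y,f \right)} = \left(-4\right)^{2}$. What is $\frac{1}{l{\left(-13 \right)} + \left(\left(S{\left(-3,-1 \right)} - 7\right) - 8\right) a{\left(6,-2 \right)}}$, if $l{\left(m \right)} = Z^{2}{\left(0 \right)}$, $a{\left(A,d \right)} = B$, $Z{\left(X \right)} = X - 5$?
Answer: $\frac{4}{97} \approx 0.041237$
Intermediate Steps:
$Z{\left(X \right)} = -5 + X$
$S{\left(Y,f \right)} = 16$
$B = - \frac{3}{4}$ ($B = \frac{1}{4} \left(-3\right) = - \frac{3}{4} \approx -0.75$)
$a{\left(A,d \right)} = - \frac{3}{4}$
$l{\left(m \right)} = 25$ ($l{\left(m \right)} = \left(-5 + 0\right)^{2} = \left(-5\right)^{2} = 25$)
$\frac{1}{l{\left(-13 \right)} + \left(\left(S{\left(-3,-1 \right)} - 7\right) - 8\right) a{\left(6,-2 \right)}} = \frac{1}{25 + \left(\left(16 - 7\right) - 8\right) \left(- \frac{3}{4}\right)} = \frac{1}{25 + \left(9 - 8\right) \left(- \frac{3}{4}\right)} = \frac{1}{25 + 1 \left(- \frac{3}{4}\right)} = \frac{1}{25 - \frac{3}{4}} = \frac{1}{\frac{97}{4}} = \frac{4}{97}$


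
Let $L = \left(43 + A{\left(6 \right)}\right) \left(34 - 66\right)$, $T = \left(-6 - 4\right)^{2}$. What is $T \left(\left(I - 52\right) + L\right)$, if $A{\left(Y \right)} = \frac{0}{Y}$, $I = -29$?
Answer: $-145700$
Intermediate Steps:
$T = 100$ ($T = \left(-10\right)^{2} = 100$)
$A{\left(Y \right)} = 0$
$L = -1376$ ($L = \left(43 + 0\right) \left(34 - 66\right) = 43 \left(-32\right) = -1376$)
$T \left(\left(I - 52\right) + L\right) = 100 \left(\left(-29 - 52\right) - 1376\right) = 100 \left(-81 - 1376\right) = 100 \left(-1457\right) = -145700$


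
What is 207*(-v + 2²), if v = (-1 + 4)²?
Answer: -1035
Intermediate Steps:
v = 9 (v = 3² = 9)
207*(-v + 2²) = 207*(-1*9 + 2²) = 207*(-9 + 4) = 207*(-5) = -1035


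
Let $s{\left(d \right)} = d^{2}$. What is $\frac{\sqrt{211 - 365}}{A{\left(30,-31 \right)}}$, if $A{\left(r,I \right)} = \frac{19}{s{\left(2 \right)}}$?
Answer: $\frac{4 i \sqrt{154}}{19} \approx 2.6126 i$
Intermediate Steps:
$A{\left(r,I \right)} = \frac{19}{4}$ ($A{\left(r,I \right)} = \frac{19}{2^{2}} = \frac{19}{4}$)
$\frac{\sqrt{211 - 365}}{A{\left(30,-31 \right)}} = \frac{\sqrt{211 - 365}}{\frac{19}{4}} = \sqrt{-154} \cdot \frac{4}{19} = i \sqrt{154} \cdot \frac{4}{19} = \frac{4 i \sqrt{154}}{19}$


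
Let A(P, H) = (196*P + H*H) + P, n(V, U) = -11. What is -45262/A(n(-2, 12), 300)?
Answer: -45262/87833 ≈ -0.51532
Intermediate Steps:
A(P, H) = H² + 197*P (A(P, H) = (196*P + H²) + P = (H² + 196*P) + P = H² + 197*P)
-45262/A(n(-2, 12), 300) = -45262/(300² + 197*(-11)) = -45262/(90000 - 2167) = -45262/87833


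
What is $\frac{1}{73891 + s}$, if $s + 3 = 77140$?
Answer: $\frac{1}{151028} \approx 6.6213 \cdot 10^{-6}$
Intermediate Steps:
$s = 77137$ ($s = -3 + 77140 = 77137$)
$\frac{1}{73891 + s} = \frac{1}{73891 + 77137} = \frac{1}{151028}$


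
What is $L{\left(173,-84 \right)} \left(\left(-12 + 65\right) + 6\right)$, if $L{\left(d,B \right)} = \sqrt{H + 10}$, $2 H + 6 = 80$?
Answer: $59 \sqrt{47} \approx 404.48$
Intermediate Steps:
$H = 37$ ($H = -3 + \frac{1}{2} \cdot 80 = -3 + 40 = 37$)
$L{\left(d,B \right)} = \sqrt{47}$ ($L{\left(d,B \right)} = \sqrt{37 + 10} = \sqrt{47}$)
$L{\left(173,-84 \right)} \left(\left(-12 + 65\right) + 6\right) = \sqrt{47} \left(\left(-12 + 65\right) + 6\right) = \sqrt{47} \left(53 + 6\right) = \sqrt{47} \cdot 59 = 59 \sqrt{47}$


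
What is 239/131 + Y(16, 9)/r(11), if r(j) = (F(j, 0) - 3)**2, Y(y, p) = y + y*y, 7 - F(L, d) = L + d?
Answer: 47343/6419 ≈ 7.3755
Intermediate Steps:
F(L, d) = 7 - L - d (F(L, d) = 7 - (L + d) = 7 + (-L - d) = 7 - L - d)
Y(y, p) = y + y**2
r(j) = (4 - j)**2 (r(j) = ((7 - j - 1*0) - 3)**2 = ((7 - j + 0) - 3)**2 = ((7 - j) - 3)**2 = (4 - j)**2)
239/131 + Y(16, 9)/r(11) = 239/131 + (16*(1 + 16))/((-4 + 11)**2) = 239*(1/131) + (16*17)/(7**2) = 239/131 + 272/49 = 47343/6419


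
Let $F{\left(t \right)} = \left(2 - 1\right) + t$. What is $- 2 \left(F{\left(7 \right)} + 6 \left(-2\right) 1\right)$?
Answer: $8$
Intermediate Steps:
$F{\left(t \right)} = 1 + t$
$- 2 \left(F{\left(7 \right)} + 6 \left(-2\right) 1\right) = - 2 \left(\left(1 + 7\right) + 6 \left(-2\right) 1\right) = - 2 \left(8 - 12\right) = \left(-2\right) \left(-4\right) = 8$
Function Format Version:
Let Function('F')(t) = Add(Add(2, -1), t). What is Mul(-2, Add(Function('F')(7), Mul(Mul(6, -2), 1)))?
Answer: 8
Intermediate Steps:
Function('F')(t) = Add(1, t)
Mul(-2, Add(Function('F')(7), Mul(Mul(6, -2), 1))) = Mul(-2, Add(Add(1, 7), Mul(Mul(6, -2), 1))) = Mul(-2, Add(8, Mul(-12, 1))) = Mul(-2, Add(8, -12)) = Mul(-2, -4) = 8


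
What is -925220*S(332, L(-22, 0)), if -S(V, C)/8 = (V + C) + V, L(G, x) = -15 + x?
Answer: 4803742240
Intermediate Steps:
S(V, C) = -16*V - 8*C (S(V, C) = -8*((V + C) + V) = -8*((C + V) + V) = -8*(C + 2*V) = -16*V - 8*C)
-925220*S(332, L(-22, 0)) = -(-4914768640 - 7401760*(-15 + 0)) = -925220/(1/(-5312 - 8*(-15))) = -925220/(1/(-5312 + 120)) = -925220/(1/(-5192)) = -925220/(-1/5192) = -925220*(-5192) = 4803742240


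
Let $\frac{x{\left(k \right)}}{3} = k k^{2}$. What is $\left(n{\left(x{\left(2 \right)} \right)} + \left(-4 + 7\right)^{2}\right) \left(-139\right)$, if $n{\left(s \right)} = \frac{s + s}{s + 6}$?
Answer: $- \frac{7367}{5} \approx -1473.4$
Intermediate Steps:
$x{\left(k \right)} = 3 k^{3}$ ($x{\left(k \right)} = 3 k k^{2} = 3 k^{3}$)
$n{\left(s \right)} = \frac{2 s}{6 + s}$
$\left(n{\left(x{\left(2 \right)} \right)} + \left(-4 + 7\right)^{2}\right) \left(-139\right) = \left(\frac{2 \cdot 3 \cdot 2^{3}}{6 + 3 \cdot 2^{3}} + \left(-4 + 7\right)^{2}\right) \left(-139\right) = \left(\frac{2 \cdot 3 \cdot 8}{6 + 3 \cdot 8} + 3^{2}\right) \left(-139\right) = \left(2 \cdot 24 \frac{1}{6 + 24} + 9\right) \left(-139\right) = \left(2 \cdot 24 \cdot \frac{1}{30} + 9\right) \left(-139\right) = \left(\frac{8}{5} + 9\right) \left(-139\right) = \frac{53}{5} \left(-139\right) = - \frac{7367}{5}$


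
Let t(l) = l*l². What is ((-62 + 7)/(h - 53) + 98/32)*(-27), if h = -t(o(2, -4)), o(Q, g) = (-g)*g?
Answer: -5325129/64688 ≈ -82.320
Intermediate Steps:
o(Q, g) = -g²
t(l) = l³
h = 4096 (h = -(-1*(-4)²)³ = -(-1*16)³ = -1*(-16)³ = -1*(-4096) = 4096)
((-62 + 7)/(h - 53) + 98/32)*(-27) = ((-62 + 7)/(4096 - 53) + 98/32)*(-27) = (-55/4043 + 98*(1/32))*(-27) = (-55*1/4043 + 49/16)*(-27) = (-55/4043 + 49/16)*(-27) = (197227/64688)*(-27) = -5325129/64688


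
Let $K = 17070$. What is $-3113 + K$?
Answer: $13957$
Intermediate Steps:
$-3113 + K = -3113 + 17070 = 13957$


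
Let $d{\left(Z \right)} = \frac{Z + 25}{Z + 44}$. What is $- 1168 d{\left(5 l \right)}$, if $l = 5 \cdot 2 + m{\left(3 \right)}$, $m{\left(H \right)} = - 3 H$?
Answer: $- \frac{35040}{49} \approx -715.1$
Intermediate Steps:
$l = 1$ ($l = 5 \cdot 2 - 9 = 10 - 9 = 1$)
$d{\left(Z \right)} = \frac{25 + Z}{44 + Z}$
$- 1168 d{\left(5 l \right)} = - 1168 \frac{25 + 5 \cdot 1}{44 + 5 \cdot 1} = - 1168 \frac{25 + 5}{44 + 5} = - 1168 \cdot \frac{1}{49} \cdot 30 = \left(-1168\right) \frac{30}{49} = - \frac{35040}{49}$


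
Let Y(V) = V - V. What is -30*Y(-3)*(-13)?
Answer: 0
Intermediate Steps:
Y(V) = 0
-30*Y(-3)*(-13) = -30*0*(-13) = 0*(-13) = 0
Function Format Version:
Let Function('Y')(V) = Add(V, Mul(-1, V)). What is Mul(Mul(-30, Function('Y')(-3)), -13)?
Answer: 0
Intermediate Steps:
Function('Y')(V) = 0
Mul(Mul(-30, Function('Y')(-3)), -13) = Mul(Mul(-30, 0), -13) = Mul(0, -13) = 0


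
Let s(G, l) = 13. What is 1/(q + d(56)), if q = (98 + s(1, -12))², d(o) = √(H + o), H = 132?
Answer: 12321/151806853 - 2*√47/151806853 ≈ 8.1072e-5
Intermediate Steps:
d(o) = √(132 + o)
q = 12321 (q = (98 + 13)² = 111² = 12321)
1/(q + d(56)) = 1/(12321 + √(132 + 56)) = 1/(12321 + √188) = 1/(12321 + 2*√47)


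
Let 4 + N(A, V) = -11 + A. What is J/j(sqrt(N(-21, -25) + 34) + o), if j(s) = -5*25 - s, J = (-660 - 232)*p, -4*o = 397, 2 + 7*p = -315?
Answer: -116498768/74487 + 4524224*I*sqrt(2)/74487 ≈ -1564.0 + 85.897*I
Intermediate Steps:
p = -317/7 (p = -2/7 + (1/7)*(-315) = -2/7 - 45 = -317/7 ≈ -45.286)
o = -397/4 (o = -1/4*397 = -397/4 ≈ -99.250)
N(A, V) = -15 + A (N(A, V) = -4 + (-11 + A) = -15 + A)
J = 282764/7 (J = (-660 - 232)*(-317/7) = -892*(-317/7) = 282764/7 ≈ 40395.)
j(s) = -125 - s
J/j(sqrt(N(-21, -25) + 34) + o) = 282764/(7*(-125 - (sqrt((-15 - 21) + 34) - 397/4))) = 282764/(7*(-125 - (sqrt(-36 + 34) - 397/4))) = 282764/(7*(-125 - (sqrt(-2) - 397/4))) = 282764/(7*(-125 - (I*sqrt(2) - 397/4))) = 282764/(7*(-125 - (-397/4 + I*sqrt(2)))) = 282764/(7*(-125 + (397/4 - I*sqrt(2)))) = 282764/(7*(-103/4 - I*sqrt(2)))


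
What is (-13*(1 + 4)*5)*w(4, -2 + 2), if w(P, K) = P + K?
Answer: -1300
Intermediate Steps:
w(P, K) = K + P
(-13*(1 + 4)*5)*w(4, -2 + 2) = (-13*(1 + 4)*5)*((-2 + 2) + 4) = (-65*5)*(0 + 4) = -13*25*4 = -325*4 = -1300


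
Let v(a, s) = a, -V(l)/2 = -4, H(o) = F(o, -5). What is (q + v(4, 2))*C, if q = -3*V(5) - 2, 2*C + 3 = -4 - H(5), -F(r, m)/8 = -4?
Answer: 429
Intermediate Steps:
F(r, m) = 32 (F(r, m) = -8*(-4) = 32)
H(o) = 32
V(l) = 8 (V(l) = -2*(-4) = 8)
C = -39/2 (C = -3/2 + (-4 - 1*32)/2 = -3/2 + (-4 - 32)/2 = -3/2 + (½)*(-36) = -3/2 - 18 = -39/2 ≈ -19.500)
q = -26 (q = -3*8 - 2 = -24 - 2 = -26)
(q + v(4, 2))*C = (-26 + 4)*(-39/2) = -22*(-39/2) = 429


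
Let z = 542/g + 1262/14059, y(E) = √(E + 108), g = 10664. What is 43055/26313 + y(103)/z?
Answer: 43055/26313 + 74962588*√211/10538973 ≈ 104.96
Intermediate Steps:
y(E) = √(108 + E)
z = 10538973/74962588 (z = 542/10664 + 1262/14059 = 542*(1/10664) + 1262*(1/14059) = 271/5332 + 1262/14059 = 10538973/74962588 ≈ 0.14059)
43055/26313 + y(103)/z = 43055/26313 + √(108 + 103)/(10538973/74962588) = 43055*(1/26313) + √211*(74962588/10538973) = 43055/26313 + 74962588*√211/10538973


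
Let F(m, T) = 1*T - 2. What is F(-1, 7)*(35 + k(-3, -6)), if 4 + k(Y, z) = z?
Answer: 125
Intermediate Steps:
k(Y, z) = -4 + z
F(m, T) = -2 + T (F(m, T) = T - 2 = -2 + T)
F(-1, 7)*(35 + k(-3, -6)) = (-2 + 7)*(35 + (-4 - 6)) = 5*(35 - 10) = 5*25 = 125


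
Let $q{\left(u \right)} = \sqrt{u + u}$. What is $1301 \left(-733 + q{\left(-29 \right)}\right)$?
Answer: $-953633 + 1301 i \sqrt{58} \approx -9.5363 \cdot 10^{5} + 9908.1 i$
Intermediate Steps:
$q{\left(u \right)} = \sqrt{2} \sqrt{u}$ ($q{\left(u \right)} = \sqrt{2 u} = \sqrt{2} \sqrt{u}$)
$1301 \left(-733 + q{\left(-29 \right)}\right) = 1301 \left(-733 + \sqrt{2} \sqrt{-29}\right) = 1301 \left(-733 + \sqrt{2} i \sqrt{29}\right) = 1301 \left(-733 + i \sqrt{58}\right) = -953633 + 1301 i \sqrt{58}$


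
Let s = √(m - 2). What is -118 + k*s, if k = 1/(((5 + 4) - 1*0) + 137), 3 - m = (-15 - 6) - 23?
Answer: -118 + 3*√5/146 ≈ -117.95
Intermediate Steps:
m = 47 (m = 3 - ((-15 - 6) - 23) = 3 - (-21 - 23) = 3 - 1*(-44) = 3 + 44 = 47)
k = 1/146 (k = 1/((9 + 0) + 137) = 1/(9 + 137) = 1/146 ≈ 0.0068493)
s = 3*√5 (s = √(47 - 2) = √45 = 3*√5 ≈ 6.7082)
-118 + k*s = -118 + (3*√5)/146 = -118 + 3*√5/146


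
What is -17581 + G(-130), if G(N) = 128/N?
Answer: -1142829/65 ≈ -17582.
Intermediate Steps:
-17581 + G(-130) = -17581 + 128/(-130) = -17581 + 128*(-1/130) = -17581 - 64/65 = -1142829/65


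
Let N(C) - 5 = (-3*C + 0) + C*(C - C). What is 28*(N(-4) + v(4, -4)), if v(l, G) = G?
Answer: 364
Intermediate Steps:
N(C) = 5 - 3*C (N(C) = 5 + ((-3*C + 0) + C*(C - C)) = 5 + (-3*C + C*0) = 5 + (-3*C + 0) = 5 - 3*C)
28*(N(-4) + v(4, -4)) = 28*((5 - 3*(-4)) - 4) = 28*((5 + 12) - 4) = 28*(17 - 4) = 28*13 = 364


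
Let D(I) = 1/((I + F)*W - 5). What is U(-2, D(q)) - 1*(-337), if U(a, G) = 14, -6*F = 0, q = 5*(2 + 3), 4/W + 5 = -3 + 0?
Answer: 351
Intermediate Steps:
W = -1/2 (W = 4/(-5 + (-3 + 0)) = 4/(-5 - 3) = 4/(-8) = 4*(-1/8) = -1/2 ≈ -0.50000)
q = 25 (q = 5*5 = 25)
F = 0 (F = -1/6*0 = 0)
D(I) = 1/(-5 - I/2) (D(I) = 1/((I + 0)*(-1/2) - 5) = 1/(I*(-1/2) - 5) = 1/(-I/2 - 5) = 1/(-5 - I/2))
U(-2, D(q)) - 1*(-337) = 14 - 1*(-337) = 14 + 337 = 351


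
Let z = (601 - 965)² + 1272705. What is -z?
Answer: -1405201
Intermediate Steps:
z = 1405201 (z = (-364)² + 1272705 = 132496 + 1272705 = 1405201)
-z = -1*1405201 = -1405201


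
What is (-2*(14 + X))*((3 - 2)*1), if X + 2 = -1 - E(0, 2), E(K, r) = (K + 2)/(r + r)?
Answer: -21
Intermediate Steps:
E(K, r) = (2 + K)/(2*r) (E(K, r) = (2 + K)/((2*r)) = (2 + K)*(1/(2*r)) = (2 + K)/(2*r))
X = -7/2 (X = -2 + (-1 - (2 + 0)/(2*2)) = -2 + (-1 - 2/(2*2)) = -2 + (-1 - 1*½) = -2 + (-1 - ½) = -2 - 3/2 = -7/2 ≈ -3.5000)
(-2*(14 + X))*((3 - 2)*1) = (-2*(14 - 7/2))*((3 - 2)*1) = (-2*21/2)*(1*1) = -21*1 = -21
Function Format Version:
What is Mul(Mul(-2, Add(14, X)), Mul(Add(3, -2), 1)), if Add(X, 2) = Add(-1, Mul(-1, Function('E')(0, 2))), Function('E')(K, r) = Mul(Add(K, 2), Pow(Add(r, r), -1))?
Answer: -21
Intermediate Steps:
Function('E')(K, r) = Mul(Rational(1, 2), Pow(r, -1), Add(2, K)) (Function('E')(K, r) = Mul(Add(2, K), Pow(Mul(2, r), -1)) = Mul(Add(2, K), Mul(Rational(1, 2), Pow(r, -1))) = Mul(Rational(1, 2), Pow(r, -1), Add(2, K)))
X = Rational(-7, 2) (X = Add(-2, Add(-1, Mul(-1, Mul(Rational(1, 2), Pow(2, -1), Add(2, 0))))) = Add(-2, Add(-1, Mul(-1, Mul(Rational(1, 2), Rational(1, 2), 2)))) = Add(-2, Add(-1, Mul(-1, Rational(1, 2)))) = Add(-2, Add(-1, Rational(-1, 2))) = Add(-2, Rational(-3, 2)) = Rational(-7, 2) ≈ -3.5000)
Mul(Mul(-2, Add(14, X)), Mul(Add(3, -2), 1)) = Mul(Mul(-2, Add(14, Rational(-7, 2))), Mul(Add(3, -2), 1)) = Mul(Mul(-2, Rational(21, 2)), Mul(1, 1)) = Mul(-21, 1) = -21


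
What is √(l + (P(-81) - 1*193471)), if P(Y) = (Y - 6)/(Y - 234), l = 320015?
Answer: √1395150645/105 ≈ 355.73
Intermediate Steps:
P(Y) = (-6 + Y)/(-234 + Y)
√(l + (P(-81) - 1*193471)) = √(320015 + ((-6 - 81)/(-234 - 81) - 1*193471)) = √(320015 + (-87/(-315) - 193471)) = √(320015 + (-1/315*(-87) - 193471)) = √(320015 + (29/105 - 193471)) = √(320015 - 20314426/105) = √(13287149/105) = √1395150645/105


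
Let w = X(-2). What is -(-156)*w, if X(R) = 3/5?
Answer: 468/5 ≈ 93.600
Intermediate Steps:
X(R) = 3/5 (X(R) = 3*(1/5) = 3/5)
w = 3/5 ≈ 0.60000
-(-156)*w = -(-156)*3/5 = -52*(-9/5) = 468/5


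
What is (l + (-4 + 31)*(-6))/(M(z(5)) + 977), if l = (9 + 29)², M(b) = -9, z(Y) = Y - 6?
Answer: 641/484 ≈ 1.3244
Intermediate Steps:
z(Y) = -6 + Y
l = 1444 (l = 38² = 1444)
(l + (-4 + 31)*(-6))/(M(z(5)) + 977) = (1444 + (-4 + 31)*(-6))/(-9 + 977) = (1444 + 27*(-6))/968 = (1444 - 162)*(1/968) = 1282*(1/968) = 641/484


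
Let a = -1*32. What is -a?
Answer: 32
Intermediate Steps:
a = -32
-a = -1*(-32) = 32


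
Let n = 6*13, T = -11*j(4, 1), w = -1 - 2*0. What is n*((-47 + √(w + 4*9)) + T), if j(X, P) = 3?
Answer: -6240 + 78*√35 ≈ -5778.5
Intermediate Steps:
w = -1 (w = -1 + 0 = -1)
T = -33 (T = -11*3 = -33)
n = 78
n*((-47 + √(w + 4*9)) + T) = 78*((-47 + √(-1 + 4*9)) - 33) = 78*((-47 + √(-1 + 36)) - 33) = 78*((-47 + √35) - 33) = 78*(-80 + √35) = -6240 + 78*√35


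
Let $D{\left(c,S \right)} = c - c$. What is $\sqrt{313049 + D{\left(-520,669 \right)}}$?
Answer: $\sqrt{313049} \approx 559.51$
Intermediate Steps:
$D{\left(c,S \right)} = 0$
$\sqrt{313049 + D{\left(-520,669 \right)}} = \sqrt{313049 + 0} = \sqrt{313049}$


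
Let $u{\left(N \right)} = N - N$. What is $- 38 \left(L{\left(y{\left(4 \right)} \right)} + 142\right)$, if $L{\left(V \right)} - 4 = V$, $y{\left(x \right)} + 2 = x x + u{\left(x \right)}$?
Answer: $-6080$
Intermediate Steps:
$u{\left(N \right)} = 0$
$y{\left(x \right)} = -2 + x^{2}$ ($y{\left(x \right)} = -2 + \left(x x + 0\right) = -2 + \left(x^{2} + 0\right) = -2 + x^{2}$)
$L{\left(V \right)} = 4 + V$
$- 38 \left(L{\left(y{\left(4 \right)} \right)} + 142\right) = - 38 \left(\left(4 - \left(2 - 4^{2}\right)\right) + 142\right) = - 38 \left(\left(4 + \left(-2 + 16\right)\right) + 142\right) = - 38 \left(\left(4 + 14\right) + 142\right) = - 38 \left(18 + 142\right) = \left(-38\right) 160 = -6080$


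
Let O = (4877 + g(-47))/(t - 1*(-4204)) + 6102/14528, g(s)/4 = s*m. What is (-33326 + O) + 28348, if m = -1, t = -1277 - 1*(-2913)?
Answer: -2639011391/530272 ≈ -4976.7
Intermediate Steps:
t = 1636 (t = -1277 + 2913 = 1636)
g(s) = -4*s (g(s) = 4*(s*(-1)) = 4*(-s) = -4*s)
O = 682625/530272 (O = (4877 - 4*(-47))/(1636 - 1*(-4204)) + 6102/14528 = (4877 + 188)/(1636 + 4204) + 6102*(1/14528) = 5065/5840 + 3051/7264 = 5065*(1/5840) + 3051/7264 = 1013/1168 + 3051/7264 = 682625/530272 ≈ 1.2873)
(-33326 + O) + 28348 = (-33326 + 682625/530272) + 28348 = -17671162047/530272 + 28348 = -2639011391/530272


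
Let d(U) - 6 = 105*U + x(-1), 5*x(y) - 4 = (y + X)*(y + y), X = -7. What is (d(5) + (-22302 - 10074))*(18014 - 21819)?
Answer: 121155005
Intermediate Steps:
x(y) = ⅘ + 2*y*(-7 + y)/5 (x(y) = ⅘ + ((y - 7)*(y + y))/5 = ⅘ + ((-7 + y)*(2*y))/5 = ⅘ + (2*y*(-7 + y))/5 = ⅘ + 2*y*(-7 + y)/5)
d(U) = 10 + 105*U (d(U) = 6 + (105*U + (⅘ - 14/5*(-1) + (⅖)*(-1)²)) = 6 + (105*U + (⅘ + 14/5 + (⅖)*1)) = 6 + (105*U + (⅘ + 14/5 + ⅖)) = 6 + (105*U + 4) = 6 + (4 + 105*U) = 10 + 105*U)
(d(5) + (-22302 - 10074))*(18014 - 21819) = ((10 + 105*5) + (-22302 - 10074))*(18014 - 21819) = ((10 + 525) - 32376)*(-3805) = (535 - 32376)*(-3805) = -31841*(-3805) = 121155005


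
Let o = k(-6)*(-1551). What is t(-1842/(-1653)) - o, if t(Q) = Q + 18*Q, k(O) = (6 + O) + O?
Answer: -269260/29 ≈ -9284.8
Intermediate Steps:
k(O) = 6 + 2*O
t(Q) = 19*Q
o = 9306 (o = (6 + 2*(-6))*(-1551) = (6 - 12)*(-1551) = -6*(-1551) = 9306)
t(-1842/(-1653)) - o = 19*(-1842/(-1653)) - 1*9306 = 19*(-1842*(-1/1653)) - 9306 = 19*(614/551) - 9306 = 614/29 - 9306 = -269260/29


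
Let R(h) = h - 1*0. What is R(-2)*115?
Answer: -230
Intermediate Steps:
R(h) = h (R(h) = h + 0 = h)
R(-2)*115 = -2*115 = -230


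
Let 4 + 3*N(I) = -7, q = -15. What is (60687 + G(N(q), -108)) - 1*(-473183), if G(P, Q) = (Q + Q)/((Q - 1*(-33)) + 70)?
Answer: 2669566/5 ≈ 5.3391e+5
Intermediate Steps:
N(I) = -11/3 (N(I) = -4/3 + (1/3)*(-7) = -4/3 - 7/3 = -11/3)
G(P, Q) = 2*Q/(103 + Q) (G(P, Q) = (2*Q)/((Q + 33) + 70) = (2*Q)/((33 + Q) + 70) = (2*Q)/(103 + Q) = 2*Q/(103 + Q))
(60687 + G(N(q), -108)) - 1*(-473183) = (60687 + 2*(-108)/(103 - 108)) - 1*(-473183) = (60687 + 2*(-108)/(-5)) + 473183 = (60687 + 2*(-108)*(-1/5)) + 473183 = (60687 + 216/5) + 473183 = 303651/5 + 473183 = 2669566/5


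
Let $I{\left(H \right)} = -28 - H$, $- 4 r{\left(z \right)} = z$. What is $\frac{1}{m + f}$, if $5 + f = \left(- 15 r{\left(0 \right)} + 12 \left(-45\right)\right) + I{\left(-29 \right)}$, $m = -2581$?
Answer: $- \frac{1}{3125} \approx -0.00032$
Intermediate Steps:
$r{\left(z \right)} = - \frac{z}{4}$
$f = -544$ ($f = -5 - \left(539 + 15 \left(- \frac{1}{4}\right) 0\right) = -5 + \left(\left(\left(-15\right) 0 - 540\right) + \left(-28 + 29\right)\right) = -5 + \left(\left(0 - 540\right) + 1\right) = -5 + \left(-540 + 1\right) = -5 - 539 = -544$)
$\frac{1}{m + f} = \frac{1}{-2581 - 544} = \frac{1}{-3125} = - \frac{1}{3125}$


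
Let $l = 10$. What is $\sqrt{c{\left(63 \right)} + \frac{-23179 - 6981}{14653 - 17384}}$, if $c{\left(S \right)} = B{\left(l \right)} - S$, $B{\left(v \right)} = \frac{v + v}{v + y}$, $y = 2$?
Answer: $\frac{2 i \sqrt{843928158}}{8193} \approx 7.0915 i$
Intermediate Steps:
$B{\left(v \right)} = \frac{2 v}{2 + v}$ ($B{\left(v \right)} = \frac{v + v}{v + 2} = \frac{2 v}{2 + v}$)
$c{\left(S \right)} = \frac{5}{3} - S$ ($c{\left(S \right)} = 2 \cdot 10 \frac{1}{2 + 10} - S = 2 \cdot 10 \cdot \frac{1}{12} - S = \frac{5}{3} - S$)
$\sqrt{c{\left(63 \right)} + \frac{-23179 - 6981}{14653 - 17384}} = \sqrt{\left(\frac{5}{3} - 63\right) + \frac{-23179 - 6981}{14653 - 17384}} = \sqrt{\left(\frac{5}{3} - 63\right) - \frac{30160}{-2731}} = \sqrt{- \frac{184}{3} - - \frac{30160}{2731}} = \sqrt{- \frac{184}{3} + \frac{30160}{2731}} = \sqrt{- \frac{412024}{8193}} = \frac{2 i \sqrt{843928158}}{8193}$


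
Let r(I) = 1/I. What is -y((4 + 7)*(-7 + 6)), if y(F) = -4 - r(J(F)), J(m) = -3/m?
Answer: 23/3 ≈ 7.6667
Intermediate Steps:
y(F) = -4 + F/3 (y(F) = -4 - 1/((-3/F)) = -4 - (-1)*F/3 = -4 + F/3)
-y((4 + 7)*(-7 + 6)) = -(-4 + ((4 + 7)*(-7 + 6))/3) = -(-4 + (11*(-1))/3) = -(-4 + (1/3)*(-11)) = -(-4 - 11/3) = -1*(-23/3) = 23/3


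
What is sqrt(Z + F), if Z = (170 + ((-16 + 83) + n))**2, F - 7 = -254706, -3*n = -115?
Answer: I*sqrt(1610015)/3 ≈ 422.95*I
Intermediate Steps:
n = 115/3 (n = -1/3*(-115) = 115/3 ≈ 38.333)
F = -254699 (F = 7 - 254706 = -254699)
Z = 682276/9 (Z = (170 + ((-16 + 83) + 115/3))**2 = (170 + (67 + 115/3))**2 = (170 + 316/3)**2 = (826/3)**2 = 682276/9 ≈ 75809.)
sqrt(Z + F) = sqrt(682276/9 - 254699) = sqrt(-1610015/9) = I*sqrt(1610015)/3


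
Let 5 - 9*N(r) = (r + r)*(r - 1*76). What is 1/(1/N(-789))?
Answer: -1364965/9 ≈ -1.5166e+5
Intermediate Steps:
N(r) = 5/9 - 2*r*(-76 + r)/9 (N(r) = 5/9 - (r + r)*(r - 1*76)/9 = 5/9 - 2*r*(r - 76)/9 = 5/9 - 2*r*(-76 + r)/9)
1/(1/N(-789)) = 1/(1/(5/9 - 2/9*(-789)² + (152/9)*(-789))) = 1/(1/(5/9 - 2/9*622521 - 39976/3)) = 1/(1/(5/9 - 138338 - 39976/3)) = 1/(1/(-1364965/9)) = 1/(-9/1364965) = -1364965/9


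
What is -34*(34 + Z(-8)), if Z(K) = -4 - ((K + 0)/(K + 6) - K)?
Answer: -612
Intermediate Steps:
Z(K) = -4 + K - K/(6 + K) (Z(K) = -4 - (K/(6 + K) - K) = -4 - (-K + K/(6 + K)) = -4 + (K - K/(6 + K)) = -4 + K - K/(6 + K))
-34*(34 + Z(-8)) = -34*(34 + (-24 - 8 + (-8)²)/(6 - 8)) = -34*(34 + (-24 - 8 + 64)/(-2)) = -34*(34 - ½*32) = -34*(34 - 16) = -34*18 = -612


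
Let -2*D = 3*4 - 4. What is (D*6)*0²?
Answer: 0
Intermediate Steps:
D = -4 (D = -(3*4 - 4)/2 = -(12 - 4)/2 = -½*8 = -4)
(D*6)*0² = -4*6*0² = -24*0 = 0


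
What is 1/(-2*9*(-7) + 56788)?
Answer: 1/56914 ≈ 1.7570e-5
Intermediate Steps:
1/(-2*9*(-7) + 56788) = 1/(-18*(-7) + 56788) = 1/(126 + 56788) = 1/56914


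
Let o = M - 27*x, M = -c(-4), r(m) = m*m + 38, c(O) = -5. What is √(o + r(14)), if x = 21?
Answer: 2*I*√82 ≈ 18.111*I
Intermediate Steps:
r(m) = 38 + m² (r(m) = m² + 38 = 38 + m²)
M = 5 (M = -1*(-5) = 5)
o = -562 (o = 5 - 27*21 = 5 - 567 = -562)
√(o + r(14)) = √(-562 + (38 + 14²)) = √(-562 + (38 + 196)) = √(-562 + 234) = √(-328) = 2*I*√82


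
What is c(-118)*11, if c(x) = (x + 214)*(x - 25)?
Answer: -151008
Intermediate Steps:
c(x) = (-25 + x)*(214 + x) (c(x) = (214 + x)*(-25 + x) = (-25 + x)*(214 + x))
c(-118)*11 = (-5350 + (-118)² + 189*(-118))*11 = (-5350 + 13924 - 22302)*11 = -13728*11 = -151008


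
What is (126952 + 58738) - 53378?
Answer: 132312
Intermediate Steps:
(126952 + 58738) - 53378 = 185690 - 53378 = 132312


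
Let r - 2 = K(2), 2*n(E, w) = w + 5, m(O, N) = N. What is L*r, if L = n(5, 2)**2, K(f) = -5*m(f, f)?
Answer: -98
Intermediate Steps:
n(E, w) = 5/2 + w/2 (n(E, w) = (w + 5)/2 = (5 + w)/2 = 5/2 + w/2)
K(f) = -5*f
r = -8 (r = 2 - 5*2 = 2 - 10 = -8)
L = 49/4 (L = (5/2 + (1/2)*2)**2 = (5/2 + 1)**2 = (7/2)**2 = 49/4 ≈ 12.250)
L*r = (49/4)*(-8) = -98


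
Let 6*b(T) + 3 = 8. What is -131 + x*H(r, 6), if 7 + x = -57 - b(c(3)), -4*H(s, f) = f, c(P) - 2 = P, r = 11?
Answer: -135/4 ≈ -33.750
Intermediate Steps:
c(P) = 2 + P
H(s, f) = -f/4
b(T) = ⅚ (b(T) = -½ + (⅙)*8 = -½ + 4/3 = ⅚)
x = -389/6 (x = -7 + (-57 - 1*⅚) = -7 + (-57 - ⅚) = -7 - 347/6 = -389/6 ≈ -64.833)
-131 + x*H(r, 6) = -131 - (-389)*6/24 = -131 - 389/6*(-3/2) = -131 + 389/4 = -135/4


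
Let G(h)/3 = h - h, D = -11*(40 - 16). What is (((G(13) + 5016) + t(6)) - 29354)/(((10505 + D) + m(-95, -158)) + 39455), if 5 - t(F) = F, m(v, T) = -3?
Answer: -3477/7099 ≈ -0.48979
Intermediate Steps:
t(F) = 5 - F
D = -264 (D = -11*24 = -264)
G(h) = 0 (G(h) = 3*(h - h) = 3*0 = 0)
(((G(13) + 5016) + t(6)) - 29354)/(((10505 + D) + m(-95, -158)) + 39455) = (((0 + 5016) + (5 - 1*6)) - 29354)/(((10505 - 264) - 3) + 39455) = ((5016 + (5 - 6)) - 29354)/((10241 - 3) + 39455) = ((5016 - 1) - 29354)/(10238 + 39455) = (5015 - 29354)/49693 = -24339*1/49693 = -3477/7099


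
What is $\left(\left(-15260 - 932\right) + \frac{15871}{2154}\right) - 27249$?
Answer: $- \frac{93556043}{2154} \approx -43434.0$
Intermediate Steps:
$\left(\left(-15260 - 932\right) + \frac{15871}{2154}\right) - 27249 = \left(\left(-15260 - 932\right) + 15871 \cdot \frac{1}{2154}\right) - 27249 = \left(-16192 + \frac{15871}{2154}\right) - 27249 = - \frac{34861697}{2154} - 27249 = - \frac{93556043}{2154}$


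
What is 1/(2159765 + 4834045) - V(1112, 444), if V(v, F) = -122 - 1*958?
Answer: 7553314801/6993810 ≈ 1080.0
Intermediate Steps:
V(v, F) = -1080 (V(v, F) = -122 - 958 = -1080)
1/(2159765 + 4834045) - V(1112, 444) = 1/(2159765 + 4834045) - 1*(-1080) = 1/6993810 + 1080 = 7553314801/6993810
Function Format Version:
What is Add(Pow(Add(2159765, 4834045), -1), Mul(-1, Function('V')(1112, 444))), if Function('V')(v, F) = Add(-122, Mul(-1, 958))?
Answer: Rational(7553314801, 6993810) ≈ 1080.0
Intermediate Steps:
Function('V')(v, F) = -1080 (Function('V')(v, F) = Add(-122, -958) = -1080)
Add(Pow(Add(2159765, 4834045), -1), Mul(-1, Function('V')(1112, 444))) = Add(Pow(Add(2159765, 4834045), -1), Mul(-1, -1080)) = Add(Pow(6993810, -1), 1080) = Add(Rational(1, 6993810), 1080) = Rational(7553314801, 6993810)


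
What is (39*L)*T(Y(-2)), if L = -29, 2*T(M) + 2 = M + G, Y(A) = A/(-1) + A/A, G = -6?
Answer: 5655/2 ≈ 2827.5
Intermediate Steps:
Y(A) = 1 - A (Y(A) = A*(-1) + 1 = -A + 1 = 1 - A)
T(M) = -4 + M/2 (T(M) = -1 + (M - 6)/2 = -1 + (-6 + M)/2 = -1 + (-3 + M/2) = -4 + M/2)
(39*L)*T(Y(-2)) = (39*(-29))*(-4 + (1 - 1*(-2))/2) = -1131*(-4 + (1 + 2)/2) = -1131*(-4 + (½)*3) = -1131*(-4 + 3/2) = -1131*(-5/2) = 5655/2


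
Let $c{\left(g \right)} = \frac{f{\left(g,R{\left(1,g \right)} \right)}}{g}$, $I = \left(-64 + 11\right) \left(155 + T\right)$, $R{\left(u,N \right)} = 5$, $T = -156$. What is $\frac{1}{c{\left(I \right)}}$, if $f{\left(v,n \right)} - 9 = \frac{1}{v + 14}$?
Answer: $\frac{3551}{604} \approx 5.8791$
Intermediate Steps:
$f{\left(v,n \right)} = 9 + \frac{1}{14 + v}$ ($f{\left(v,n \right)} = 9 + \frac{1}{v + 14} = 9 + \frac{1}{14 + v}$)
$I = 53$ ($I = \left(-64 + 11\right) \left(155 - 156\right) = \left(-53\right) \left(-1\right) = 53$)
$c{\left(g \right)} = \frac{127 + 9 g}{g \left(14 + g\right)}$ ($c{\left(g \right)} = \frac{\frac{1}{14 + g} \left(127 + 9 g\right)}{g} = \frac{127 + 9 g}{g \left(14 + g\right)}$)
$\frac{1}{c{\left(I \right)}} = \frac{1}{\frac{1}{53} \frac{1}{14 + 53} \left(127 + 9 \cdot 53\right)} = \frac{1}{\frac{1}{53} \cdot \frac{1}{67} \left(127 + 477\right)} = \frac{1}{\frac{1}{53} \cdot \frac{1}{67} \cdot 604} = \frac{1}{\frac{604}{3551}} = \frac{3551}{604}$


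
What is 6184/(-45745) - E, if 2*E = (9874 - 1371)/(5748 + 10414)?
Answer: -588861351/1478661380 ≈ -0.39824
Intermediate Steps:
E = 8503/32324 (E = ((9874 - 1371)/(5748 + 10414))/2 = (8503/16162)/2 = (8503*(1/16162))/2 = (½)*(8503/16162) = 8503/32324 ≈ 0.26306)
6184/(-45745) - E = 6184/(-45745) - 1*8503/32324 = 6184*(-1/45745) - 8503/32324 = -6184/45745 - 8503/32324 = -588861351/1478661380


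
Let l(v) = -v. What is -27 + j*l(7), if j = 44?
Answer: -335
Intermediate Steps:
-27 + j*l(7) = -27 + 44*(-1*7) = -27 + 44*(-7) = -27 - 308 = -335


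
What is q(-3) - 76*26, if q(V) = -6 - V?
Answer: -1979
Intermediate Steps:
q(-3) - 76*26 = (-6 - 1*(-3)) - 76*26 = (-6 + 3) - 1976 = -3 - 1976 = -1979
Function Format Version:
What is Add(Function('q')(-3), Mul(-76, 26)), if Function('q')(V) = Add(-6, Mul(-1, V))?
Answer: -1979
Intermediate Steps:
Add(Function('q')(-3), Mul(-76, 26)) = Add(Add(-6, Mul(-1, -3)), Mul(-76, 26)) = Add(Add(-6, 3), -1976) = Add(-3, -1976) = -1979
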